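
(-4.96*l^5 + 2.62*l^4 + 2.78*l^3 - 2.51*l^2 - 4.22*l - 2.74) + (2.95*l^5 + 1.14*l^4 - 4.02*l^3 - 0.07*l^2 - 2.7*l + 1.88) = -2.01*l^5 + 3.76*l^4 - 1.24*l^3 - 2.58*l^2 - 6.92*l - 0.86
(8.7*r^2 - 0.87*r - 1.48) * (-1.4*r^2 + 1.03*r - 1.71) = -12.18*r^4 + 10.179*r^3 - 13.7011*r^2 - 0.0367*r + 2.5308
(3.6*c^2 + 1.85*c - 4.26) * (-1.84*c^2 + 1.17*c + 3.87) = -6.624*c^4 + 0.807999999999999*c^3 + 23.9349*c^2 + 2.1753*c - 16.4862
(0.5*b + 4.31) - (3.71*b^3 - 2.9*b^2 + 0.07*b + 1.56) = -3.71*b^3 + 2.9*b^2 + 0.43*b + 2.75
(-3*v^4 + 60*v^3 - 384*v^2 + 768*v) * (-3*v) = 9*v^5 - 180*v^4 + 1152*v^3 - 2304*v^2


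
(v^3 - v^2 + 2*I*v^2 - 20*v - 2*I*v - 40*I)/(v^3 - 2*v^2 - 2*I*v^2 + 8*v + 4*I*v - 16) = (v^2 - v - 20)/(v^2 + v*(-2 - 4*I) + 8*I)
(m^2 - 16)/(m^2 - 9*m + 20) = (m + 4)/(m - 5)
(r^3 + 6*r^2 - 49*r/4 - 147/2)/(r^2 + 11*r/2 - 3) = (4*r^2 - 49)/(2*(2*r - 1))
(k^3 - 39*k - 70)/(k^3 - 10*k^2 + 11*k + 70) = (k + 5)/(k - 5)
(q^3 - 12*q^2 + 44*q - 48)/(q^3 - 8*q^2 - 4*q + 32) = (q^2 - 10*q + 24)/(q^2 - 6*q - 16)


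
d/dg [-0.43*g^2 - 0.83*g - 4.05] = -0.86*g - 0.83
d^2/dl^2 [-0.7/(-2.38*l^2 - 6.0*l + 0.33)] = (-7.93016*l^2 - 19.992*l + 0.7*(4.76*l + 6.0)*(9.52*l + 12.0) + 1.09956)/(2.38*l^2 + 6.0*l - 0.33)^3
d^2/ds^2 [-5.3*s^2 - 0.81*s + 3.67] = -10.6000000000000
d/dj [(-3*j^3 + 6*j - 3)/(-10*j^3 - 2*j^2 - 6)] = 3*(j^4 + 20*j^3 - 4*j^2 - 2*j - 6)/(2*(25*j^6 + 10*j^5 + j^4 + 30*j^3 + 6*j^2 + 9))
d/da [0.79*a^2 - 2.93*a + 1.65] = 1.58*a - 2.93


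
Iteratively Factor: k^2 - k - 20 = (k + 4)*(k - 5)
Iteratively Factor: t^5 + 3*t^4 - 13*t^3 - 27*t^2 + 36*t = (t + 4)*(t^4 - t^3 - 9*t^2 + 9*t) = (t - 3)*(t + 4)*(t^3 + 2*t^2 - 3*t) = t*(t - 3)*(t + 4)*(t^2 + 2*t - 3) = t*(t - 3)*(t - 1)*(t + 4)*(t + 3)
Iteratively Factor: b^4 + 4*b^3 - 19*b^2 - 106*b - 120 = (b - 5)*(b^3 + 9*b^2 + 26*b + 24) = (b - 5)*(b + 3)*(b^2 + 6*b + 8) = (b - 5)*(b + 3)*(b + 4)*(b + 2)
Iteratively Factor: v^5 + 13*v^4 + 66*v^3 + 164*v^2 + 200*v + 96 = (v + 4)*(v^4 + 9*v^3 + 30*v^2 + 44*v + 24) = (v + 2)*(v + 4)*(v^3 + 7*v^2 + 16*v + 12) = (v + 2)^2*(v + 4)*(v^2 + 5*v + 6) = (v + 2)^3*(v + 4)*(v + 3)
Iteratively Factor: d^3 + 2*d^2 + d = (d)*(d^2 + 2*d + 1) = d*(d + 1)*(d + 1)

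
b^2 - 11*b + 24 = (b - 8)*(b - 3)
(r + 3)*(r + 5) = r^2 + 8*r + 15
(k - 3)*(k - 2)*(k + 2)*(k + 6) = k^4 + 3*k^3 - 22*k^2 - 12*k + 72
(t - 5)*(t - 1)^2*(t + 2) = t^4 - 5*t^3 - 3*t^2 + 17*t - 10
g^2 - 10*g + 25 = (g - 5)^2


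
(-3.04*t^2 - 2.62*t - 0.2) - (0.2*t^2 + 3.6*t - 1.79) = -3.24*t^2 - 6.22*t + 1.59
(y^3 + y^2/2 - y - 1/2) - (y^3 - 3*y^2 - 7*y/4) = 7*y^2/2 + 3*y/4 - 1/2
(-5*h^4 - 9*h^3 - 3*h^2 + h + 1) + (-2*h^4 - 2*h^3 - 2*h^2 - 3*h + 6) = -7*h^4 - 11*h^3 - 5*h^2 - 2*h + 7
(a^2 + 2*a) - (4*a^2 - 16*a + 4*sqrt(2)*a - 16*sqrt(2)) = -3*a^2 - 4*sqrt(2)*a + 18*a + 16*sqrt(2)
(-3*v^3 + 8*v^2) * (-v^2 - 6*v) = 3*v^5 + 10*v^4 - 48*v^3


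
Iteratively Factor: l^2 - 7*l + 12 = (l - 3)*(l - 4)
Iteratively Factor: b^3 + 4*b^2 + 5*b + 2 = (b + 1)*(b^2 + 3*b + 2) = (b + 1)*(b + 2)*(b + 1)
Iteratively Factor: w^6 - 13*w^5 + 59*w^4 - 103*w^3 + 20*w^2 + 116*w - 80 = (w - 2)*(w^5 - 11*w^4 + 37*w^3 - 29*w^2 - 38*w + 40) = (w - 2)*(w - 1)*(w^4 - 10*w^3 + 27*w^2 - 2*w - 40) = (w - 2)*(w - 1)*(w + 1)*(w^3 - 11*w^2 + 38*w - 40) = (w - 4)*(w - 2)*(w - 1)*(w + 1)*(w^2 - 7*w + 10) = (w - 4)*(w - 2)^2*(w - 1)*(w + 1)*(w - 5)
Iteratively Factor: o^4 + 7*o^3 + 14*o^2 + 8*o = (o)*(o^3 + 7*o^2 + 14*o + 8) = o*(o + 2)*(o^2 + 5*o + 4) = o*(o + 2)*(o + 4)*(o + 1)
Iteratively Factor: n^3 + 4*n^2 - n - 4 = (n + 1)*(n^2 + 3*n - 4) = (n - 1)*(n + 1)*(n + 4)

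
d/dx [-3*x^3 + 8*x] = 8 - 9*x^2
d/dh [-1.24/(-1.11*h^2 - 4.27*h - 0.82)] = (-2.7528*h - 5.2948)/(1.11*h^2 + 4.27*h + 0.82)^2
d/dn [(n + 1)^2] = 2*n + 2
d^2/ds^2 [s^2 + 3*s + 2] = 2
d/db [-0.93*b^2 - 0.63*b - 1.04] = -1.86*b - 0.63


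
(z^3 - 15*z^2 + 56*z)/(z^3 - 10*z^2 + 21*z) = (z - 8)/(z - 3)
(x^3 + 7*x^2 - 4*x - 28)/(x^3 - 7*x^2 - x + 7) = (x^3 + 7*x^2 - 4*x - 28)/(x^3 - 7*x^2 - x + 7)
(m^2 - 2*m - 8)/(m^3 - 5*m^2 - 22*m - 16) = (m - 4)/(m^2 - 7*m - 8)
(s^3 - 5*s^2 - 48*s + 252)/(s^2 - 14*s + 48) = (s^2 + s - 42)/(s - 8)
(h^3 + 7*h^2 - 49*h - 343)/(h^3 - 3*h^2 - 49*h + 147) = (h + 7)/(h - 3)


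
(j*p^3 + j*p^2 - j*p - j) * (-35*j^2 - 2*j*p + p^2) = -35*j^3*p^3 - 35*j^3*p^2 + 35*j^3*p + 35*j^3 - 2*j^2*p^4 - 2*j^2*p^3 + 2*j^2*p^2 + 2*j^2*p + j*p^5 + j*p^4 - j*p^3 - j*p^2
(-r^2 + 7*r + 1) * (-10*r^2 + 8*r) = 10*r^4 - 78*r^3 + 46*r^2 + 8*r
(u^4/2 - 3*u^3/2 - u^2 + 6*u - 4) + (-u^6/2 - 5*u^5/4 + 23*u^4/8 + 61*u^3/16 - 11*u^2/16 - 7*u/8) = -u^6/2 - 5*u^5/4 + 27*u^4/8 + 37*u^3/16 - 27*u^2/16 + 41*u/8 - 4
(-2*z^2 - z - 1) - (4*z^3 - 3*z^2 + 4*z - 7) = -4*z^3 + z^2 - 5*z + 6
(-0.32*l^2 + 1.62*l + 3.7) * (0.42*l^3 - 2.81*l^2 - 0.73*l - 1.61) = -0.1344*l^5 + 1.5796*l^4 - 2.7646*l^3 - 11.0644*l^2 - 5.3092*l - 5.957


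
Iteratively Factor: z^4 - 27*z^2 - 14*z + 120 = (z + 4)*(z^3 - 4*z^2 - 11*z + 30) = (z - 2)*(z + 4)*(z^2 - 2*z - 15) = (z - 2)*(z + 3)*(z + 4)*(z - 5)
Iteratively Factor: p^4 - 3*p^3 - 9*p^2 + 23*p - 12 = (p - 1)*(p^3 - 2*p^2 - 11*p + 12) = (p - 4)*(p - 1)*(p^2 + 2*p - 3) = (p - 4)*(p - 1)*(p + 3)*(p - 1)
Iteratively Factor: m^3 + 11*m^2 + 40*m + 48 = (m + 4)*(m^2 + 7*m + 12) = (m + 4)^2*(m + 3)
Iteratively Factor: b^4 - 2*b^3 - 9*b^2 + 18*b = (b + 3)*(b^3 - 5*b^2 + 6*b) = (b - 2)*(b + 3)*(b^2 - 3*b) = (b - 3)*(b - 2)*(b + 3)*(b)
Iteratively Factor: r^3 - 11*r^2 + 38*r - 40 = (r - 2)*(r^2 - 9*r + 20) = (r - 5)*(r - 2)*(r - 4)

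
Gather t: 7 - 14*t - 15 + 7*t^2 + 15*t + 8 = 7*t^2 + t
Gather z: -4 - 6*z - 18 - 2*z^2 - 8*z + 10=-2*z^2 - 14*z - 12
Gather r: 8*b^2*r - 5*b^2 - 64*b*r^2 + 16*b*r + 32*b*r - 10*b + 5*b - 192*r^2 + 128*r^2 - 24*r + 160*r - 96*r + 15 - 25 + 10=-5*b^2 - 5*b + r^2*(-64*b - 64) + r*(8*b^2 + 48*b + 40)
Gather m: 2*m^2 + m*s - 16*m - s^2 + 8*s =2*m^2 + m*(s - 16) - s^2 + 8*s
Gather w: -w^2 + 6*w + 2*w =-w^2 + 8*w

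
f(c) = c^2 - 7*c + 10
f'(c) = 2*c - 7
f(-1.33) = 21.08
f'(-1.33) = -9.66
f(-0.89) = 17.02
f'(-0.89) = -8.78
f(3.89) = -2.10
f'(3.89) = 0.78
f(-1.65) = 24.27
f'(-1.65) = -10.30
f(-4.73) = 65.48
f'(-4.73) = -16.46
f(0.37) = 7.55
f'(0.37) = -6.26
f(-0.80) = 16.24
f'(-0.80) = -8.60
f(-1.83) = 26.16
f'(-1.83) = -10.66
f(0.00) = 10.00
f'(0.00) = -7.00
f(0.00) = 10.00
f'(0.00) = -7.00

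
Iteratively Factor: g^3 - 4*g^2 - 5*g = (g)*(g^2 - 4*g - 5) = g*(g + 1)*(g - 5)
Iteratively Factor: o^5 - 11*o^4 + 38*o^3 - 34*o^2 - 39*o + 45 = (o - 3)*(o^4 - 8*o^3 + 14*o^2 + 8*o - 15) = (o - 3)^2*(o^3 - 5*o^2 - o + 5) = (o - 3)^2*(o - 1)*(o^2 - 4*o - 5) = (o - 5)*(o - 3)^2*(o - 1)*(o + 1)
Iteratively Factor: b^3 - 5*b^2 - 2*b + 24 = (b - 3)*(b^2 - 2*b - 8) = (b - 4)*(b - 3)*(b + 2)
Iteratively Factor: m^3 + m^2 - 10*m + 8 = (m - 1)*(m^2 + 2*m - 8) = (m - 1)*(m + 4)*(m - 2)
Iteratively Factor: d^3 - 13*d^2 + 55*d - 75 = (d - 3)*(d^2 - 10*d + 25) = (d - 5)*(d - 3)*(d - 5)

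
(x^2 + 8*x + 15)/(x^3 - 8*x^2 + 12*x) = (x^2 + 8*x + 15)/(x*(x^2 - 8*x + 12))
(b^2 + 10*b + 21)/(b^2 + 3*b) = (b + 7)/b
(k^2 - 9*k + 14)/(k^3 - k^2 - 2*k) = (k - 7)/(k*(k + 1))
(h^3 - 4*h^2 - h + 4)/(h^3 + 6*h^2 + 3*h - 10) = (h^2 - 3*h - 4)/(h^2 + 7*h + 10)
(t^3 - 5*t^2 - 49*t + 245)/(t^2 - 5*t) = t - 49/t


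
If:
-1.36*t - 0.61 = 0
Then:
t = -0.45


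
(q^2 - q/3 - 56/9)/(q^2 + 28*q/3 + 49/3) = (q - 8/3)/(q + 7)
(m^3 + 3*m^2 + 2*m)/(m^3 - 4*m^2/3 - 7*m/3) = 3*(m + 2)/(3*m - 7)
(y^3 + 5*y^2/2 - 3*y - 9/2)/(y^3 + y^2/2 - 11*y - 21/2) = (2*y - 3)/(2*y - 7)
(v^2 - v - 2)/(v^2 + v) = (v - 2)/v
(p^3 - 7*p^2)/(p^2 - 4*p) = p*(p - 7)/(p - 4)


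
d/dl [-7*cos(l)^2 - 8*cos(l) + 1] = 2*(7*cos(l) + 4)*sin(l)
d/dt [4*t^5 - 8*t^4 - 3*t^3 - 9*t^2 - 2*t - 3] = 20*t^4 - 32*t^3 - 9*t^2 - 18*t - 2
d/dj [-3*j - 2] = -3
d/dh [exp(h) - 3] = exp(h)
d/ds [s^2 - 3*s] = 2*s - 3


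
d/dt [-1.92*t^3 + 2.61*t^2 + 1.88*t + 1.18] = -5.76*t^2 + 5.22*t + 1.88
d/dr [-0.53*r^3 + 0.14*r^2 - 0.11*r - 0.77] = -1.59*r^2 + 0.28*r - 0.11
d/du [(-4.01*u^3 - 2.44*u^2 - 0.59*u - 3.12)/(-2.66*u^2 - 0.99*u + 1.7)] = (10.6666*u^4 + 7.9398*u^3 - 19.6048*u^2 - 24.8944*u - 4.0918)/(7.0756*u^4 + 5.2668*u^3 - 8.0639*u^2 - 3.366*u + 2.89)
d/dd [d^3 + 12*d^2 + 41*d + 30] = 3*d^2 + 24*d + 41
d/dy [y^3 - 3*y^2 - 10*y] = 3*y^2 - 6*y - 10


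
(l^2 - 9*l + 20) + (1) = l^2 - 9*l + 21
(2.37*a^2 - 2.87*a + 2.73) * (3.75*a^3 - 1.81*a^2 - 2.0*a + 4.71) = 8.8875*a^5 - 15.0522*a^4 + 10.6922*a^3 + 11.9614*a^2 - 18.9777*a + 12.8583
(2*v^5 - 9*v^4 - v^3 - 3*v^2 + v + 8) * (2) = 4*v^5 - 18*v^4 - 2*v^3 - 6*v^2 + 2*v + 16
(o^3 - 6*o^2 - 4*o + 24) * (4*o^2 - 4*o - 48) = 4*o^5 - 28*o^4 - 40*o^3 + 400*o^2 + 96*o - 1152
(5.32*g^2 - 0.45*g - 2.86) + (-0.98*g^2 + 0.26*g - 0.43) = 4.34*g^2 - 0.19*g - 3.29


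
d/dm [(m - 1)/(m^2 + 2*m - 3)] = -1/(m^2 + 6*m + 9)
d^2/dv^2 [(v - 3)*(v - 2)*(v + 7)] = 6*v + 4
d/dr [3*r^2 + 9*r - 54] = 6*r + 9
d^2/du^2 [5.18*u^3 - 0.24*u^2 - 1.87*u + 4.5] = 31.08*u - 0.48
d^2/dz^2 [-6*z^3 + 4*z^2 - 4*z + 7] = 8 - 36*z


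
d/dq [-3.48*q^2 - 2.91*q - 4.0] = -6.96*q - 2.91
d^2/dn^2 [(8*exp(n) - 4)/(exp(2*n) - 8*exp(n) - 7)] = 8*(exp(4*n) + 6*exp(3*n) + 54*exp(2*n) - 102*exp(n) + 77)*exp(n)/(exp(6*n) - 24*exp(5*n) + 171*exp(4*n) - 176*exp(3*n) - 1197*exp(2*n) - 1176*exp(n) - 343)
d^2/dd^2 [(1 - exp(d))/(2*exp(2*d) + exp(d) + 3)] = (-4*exp(4*d) + 18*exp(3*d) + 42*exp(2*d) - 20*exp(d) - 12)*exp(d)/(8*exp(6*d) + 12*exp(5*d) + 42*exp(4*d) + 37*exp(3*d) + 63*exp(2*d) + 27*exp(d) + 27)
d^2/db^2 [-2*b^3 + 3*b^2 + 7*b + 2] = 6 - 12*b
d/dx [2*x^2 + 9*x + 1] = 4*x + 9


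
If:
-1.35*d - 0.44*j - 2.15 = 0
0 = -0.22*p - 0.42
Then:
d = -0.325925925925926*j - 1.59259259259259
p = -1.91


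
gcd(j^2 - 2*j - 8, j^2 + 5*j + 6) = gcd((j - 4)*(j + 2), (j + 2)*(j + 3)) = j + 2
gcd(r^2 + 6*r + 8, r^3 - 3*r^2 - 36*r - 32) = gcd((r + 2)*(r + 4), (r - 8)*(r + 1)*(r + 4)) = r + 4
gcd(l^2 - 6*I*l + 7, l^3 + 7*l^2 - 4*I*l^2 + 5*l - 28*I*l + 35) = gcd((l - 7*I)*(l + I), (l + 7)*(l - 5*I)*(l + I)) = l + I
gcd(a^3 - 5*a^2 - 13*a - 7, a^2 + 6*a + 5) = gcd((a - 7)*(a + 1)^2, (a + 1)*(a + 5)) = a + 1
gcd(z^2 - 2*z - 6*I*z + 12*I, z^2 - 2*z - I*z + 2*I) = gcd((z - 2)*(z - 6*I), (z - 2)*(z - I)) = z - 2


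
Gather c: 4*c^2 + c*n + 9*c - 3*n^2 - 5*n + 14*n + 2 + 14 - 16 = 4*c^2 + c*(n + 9) - 3*n^2 + 9*n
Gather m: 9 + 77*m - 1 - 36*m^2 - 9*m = -36*m^2 + 68*m + 8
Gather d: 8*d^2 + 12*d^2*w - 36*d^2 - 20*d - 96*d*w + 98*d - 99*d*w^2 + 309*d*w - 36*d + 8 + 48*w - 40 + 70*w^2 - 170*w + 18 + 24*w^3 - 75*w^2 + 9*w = d^2*(12*w - 28) + d*(-99*w^2 + 213*w + 42) + 24*w^3 - 5*w^2 - 113*w - 14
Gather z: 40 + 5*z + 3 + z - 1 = 6*z + 42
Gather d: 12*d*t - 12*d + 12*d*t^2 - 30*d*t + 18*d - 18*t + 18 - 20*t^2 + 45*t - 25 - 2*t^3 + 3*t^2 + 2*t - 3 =d*(12*t^2 - 18*t + 6) - 2*t^3 - 17*t^2 + 29*t - 10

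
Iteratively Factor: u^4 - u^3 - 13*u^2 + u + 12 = (u - 1)*(u^3 - 13*u - 12) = (u - 1)*(u + 1)*(u^2 - u - 12) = (u - 4)*(u - 1)*(u + 1)*(u + 3)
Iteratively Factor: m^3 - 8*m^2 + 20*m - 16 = (m - 2)*(m^2 - 6*m + 8) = (m - 4)*(m - 2)*(m - 2)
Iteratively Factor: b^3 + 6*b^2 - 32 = (b - 2)*(b^2 + 8*b + 16) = (b - 2)*(b + 4)*(b + 4)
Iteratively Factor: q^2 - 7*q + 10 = (q - 2)*(q - 5)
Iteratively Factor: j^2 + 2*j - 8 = (j + 4)*(j - 2)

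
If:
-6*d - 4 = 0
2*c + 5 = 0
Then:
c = -5/2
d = -2/3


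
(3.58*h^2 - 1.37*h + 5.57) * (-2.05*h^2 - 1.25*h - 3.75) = -7.339*h^4 - 1.6665*h^3 - 23.131*h^2 - 1.825*h - 20.8875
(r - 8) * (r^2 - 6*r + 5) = r^3 - 14*r^2 + 53*r - 40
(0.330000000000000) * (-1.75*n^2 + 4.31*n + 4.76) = -0.5775*n^2 + 1.4223*n + 1.5708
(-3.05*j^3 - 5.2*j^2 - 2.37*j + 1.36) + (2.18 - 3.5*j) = -3.05*j^3 - 5.2*j^2 - 5.87*j + 3.54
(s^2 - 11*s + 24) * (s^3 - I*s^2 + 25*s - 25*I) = s^5 - 11*s^4 - I*s^4 + 49*s^3 + 11*I*s^3 - 275*s^2 - 49*I*s^2 + 600*s + 275*I*s - 600*I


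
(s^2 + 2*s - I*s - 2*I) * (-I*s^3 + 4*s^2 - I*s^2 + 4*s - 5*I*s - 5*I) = -I*s^5 + 3*s^4 - 3*I*s^4 + 9*s^3 - 11*I*s^3 + s^2 - 27*I*s^2 - 15*s - 18*I*s - 10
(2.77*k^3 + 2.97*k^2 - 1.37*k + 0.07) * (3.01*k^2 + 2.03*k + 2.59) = 8.3377*k^5 + 14.5628*k^4 + 9.0797*k^3 + 5.1219*k^2 - 3.4062*k + 0.1813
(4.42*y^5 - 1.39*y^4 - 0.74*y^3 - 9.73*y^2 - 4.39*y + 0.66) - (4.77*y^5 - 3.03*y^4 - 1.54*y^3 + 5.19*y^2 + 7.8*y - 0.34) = -0.35*y^5 + 1.64*y^4 + 0.8*y^3 - 14.92*y^2 - 12.19*y + 1.0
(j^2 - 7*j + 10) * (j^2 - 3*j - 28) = j^4 - 10*j^3 + 3*j^2 + 166*j - 280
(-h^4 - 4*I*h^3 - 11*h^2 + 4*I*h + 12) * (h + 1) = -h^5 - h^4 - 4*I*h^4 - 11*h^3 - 4*I*h^3 - 11*h^2 + 4*I*h^2 + 12*h + 4*I*h + 12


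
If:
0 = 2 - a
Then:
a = 2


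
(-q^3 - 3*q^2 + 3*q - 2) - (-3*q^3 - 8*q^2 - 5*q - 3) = 2*q^3 + 5*q^2 + 8*q + 1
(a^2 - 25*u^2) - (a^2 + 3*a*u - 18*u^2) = -3*a*u - 7*u^2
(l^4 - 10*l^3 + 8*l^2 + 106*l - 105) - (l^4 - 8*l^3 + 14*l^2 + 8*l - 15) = -2*l^3 - 6*l^2 + 98*l - 90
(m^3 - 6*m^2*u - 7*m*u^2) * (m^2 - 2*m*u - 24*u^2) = m^5 - 8*m^4*u - 19*m^3*u^2 + 158*m^2*u^3 + 168*m*u^4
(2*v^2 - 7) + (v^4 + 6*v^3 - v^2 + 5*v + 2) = v^4 + 6*v^3 + v^2 + 5*v - 5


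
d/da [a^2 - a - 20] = 2*a - 1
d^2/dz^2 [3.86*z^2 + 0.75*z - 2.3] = 7.72000000000000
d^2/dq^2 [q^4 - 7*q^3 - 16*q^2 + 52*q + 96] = 12*q^2 - 42*q - 32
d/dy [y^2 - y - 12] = 2*y - 1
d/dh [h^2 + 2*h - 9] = 2*h + 2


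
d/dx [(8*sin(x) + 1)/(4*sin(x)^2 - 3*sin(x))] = (-32*cos(x) - 8/tan(x) + 3*cos(x)/sin(x)^2)/(4*sin(x) - 3)^2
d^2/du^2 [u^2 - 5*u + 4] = 2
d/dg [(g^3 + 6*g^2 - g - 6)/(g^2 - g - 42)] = (g^2 - 14*g + 1)/(g^2 - 14*g + 49)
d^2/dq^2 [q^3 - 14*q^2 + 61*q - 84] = 6*q - 28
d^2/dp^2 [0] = 0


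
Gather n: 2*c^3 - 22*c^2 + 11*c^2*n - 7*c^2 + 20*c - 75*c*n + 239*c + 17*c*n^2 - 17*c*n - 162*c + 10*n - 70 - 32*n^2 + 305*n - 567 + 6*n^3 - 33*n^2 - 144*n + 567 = 2*c^3 - 29*c^2 + 97*c + 6*n^3 + n^2*(17*c - 65) + n*(11*c^2 - 92*c + 171) - 70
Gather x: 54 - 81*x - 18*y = -81*x - 18*y + 54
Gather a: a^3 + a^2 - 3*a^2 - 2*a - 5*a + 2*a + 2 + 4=a^3 - 2*a^2 - 5*a + 6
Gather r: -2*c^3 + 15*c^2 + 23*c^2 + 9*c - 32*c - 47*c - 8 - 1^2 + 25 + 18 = -2*c^3 + 38*c^2 - 70*c + 34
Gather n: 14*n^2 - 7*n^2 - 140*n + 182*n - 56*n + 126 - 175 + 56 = 7*n^2 - 14*n + 7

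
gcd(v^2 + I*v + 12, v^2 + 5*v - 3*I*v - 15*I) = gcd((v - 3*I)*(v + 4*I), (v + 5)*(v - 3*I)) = v - 3*I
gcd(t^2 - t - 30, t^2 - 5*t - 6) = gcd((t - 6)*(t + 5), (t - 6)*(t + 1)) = t - 6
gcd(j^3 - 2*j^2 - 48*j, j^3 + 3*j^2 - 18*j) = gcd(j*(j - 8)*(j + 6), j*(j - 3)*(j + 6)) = j^2 + 6*j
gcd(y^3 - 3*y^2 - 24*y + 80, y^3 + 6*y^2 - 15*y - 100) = y^2 + y - 20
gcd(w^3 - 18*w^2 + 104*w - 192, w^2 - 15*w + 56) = w - 8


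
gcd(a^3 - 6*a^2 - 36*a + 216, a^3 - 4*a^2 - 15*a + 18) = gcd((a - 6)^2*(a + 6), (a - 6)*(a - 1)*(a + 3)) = a - 6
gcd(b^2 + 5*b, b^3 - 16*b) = b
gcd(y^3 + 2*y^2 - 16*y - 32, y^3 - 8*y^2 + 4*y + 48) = y^2 - 2*y - 8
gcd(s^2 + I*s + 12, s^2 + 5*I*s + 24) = s - 3*I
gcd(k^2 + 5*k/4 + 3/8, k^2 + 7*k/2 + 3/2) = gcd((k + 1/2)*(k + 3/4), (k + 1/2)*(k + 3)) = k + 1/2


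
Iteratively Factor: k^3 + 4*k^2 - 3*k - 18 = (k + 3)*(k^2 + k - 6) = (k + 3)^2*(k - 2)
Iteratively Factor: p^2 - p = (p - 1)*(p)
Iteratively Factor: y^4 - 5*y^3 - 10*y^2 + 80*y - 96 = (y - 3)*(y^3 - 2*y^2 - 16*y + 32) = (y - 4)*(y - 3)*(y^2 + 2*y - 8) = (y - 4)*(y - 3)*(y + 4)*(y - 2)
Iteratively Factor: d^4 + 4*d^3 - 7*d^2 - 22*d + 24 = (d + 3)*(d^3 + d^2 - 10*d + 8) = (d + 3)*(d + 4)*(d^2 - 3*d + 2) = (d - 2)*(d + 3)*(d + 4)*(d - 1)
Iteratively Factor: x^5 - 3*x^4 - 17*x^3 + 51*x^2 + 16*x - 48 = (x + 4)*(x^4 - 7*x^3 + 11*x^2 + 7*x - 12) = (x + 1)*(x + 4)*(x^3 - 8*x^2 + 19*x - 12) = (x - 1)*(x + 1)*(x + 4)*(x^2 - 7*x + 12) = (x - 4)*(x - 1)*(x + 1)*(x + 4)*(x - 3)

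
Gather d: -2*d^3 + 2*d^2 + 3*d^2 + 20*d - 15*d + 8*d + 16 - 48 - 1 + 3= -2*d^3 + 5*d^2 + 13*d - 30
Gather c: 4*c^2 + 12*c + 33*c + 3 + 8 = 4*c^2 + 45*c + 11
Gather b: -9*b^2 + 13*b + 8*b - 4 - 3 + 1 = -9*b^2 + 21*b - 6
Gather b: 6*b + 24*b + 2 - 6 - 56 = 30*b - 60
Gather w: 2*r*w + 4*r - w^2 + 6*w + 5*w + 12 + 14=4*r - w^2 + w*(2*r + 11) + 26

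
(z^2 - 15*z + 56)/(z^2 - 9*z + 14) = (z - 8)/(z - 2)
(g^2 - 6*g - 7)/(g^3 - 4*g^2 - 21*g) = (g + 1)/(g*(g + 3))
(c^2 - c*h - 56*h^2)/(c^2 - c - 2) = (-c^2 + c*h + 56*h^2)/(-c^2 + c + 2)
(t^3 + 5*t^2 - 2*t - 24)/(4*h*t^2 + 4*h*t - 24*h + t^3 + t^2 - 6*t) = (t + 4)/(4*h + t)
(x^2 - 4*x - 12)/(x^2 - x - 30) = (x + 2)/(x + 5)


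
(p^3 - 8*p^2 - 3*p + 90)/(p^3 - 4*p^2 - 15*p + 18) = (p - 5)/(p - 1)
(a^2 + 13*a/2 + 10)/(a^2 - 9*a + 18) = (a^2 + 13*a/2 + 10)/(a^2 - 9*a + 18)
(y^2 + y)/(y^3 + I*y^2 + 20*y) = (y + 1)/(y^2 + I*y + 20)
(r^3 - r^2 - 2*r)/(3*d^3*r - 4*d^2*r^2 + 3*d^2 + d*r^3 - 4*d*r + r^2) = r*(r^2 - r - 2)/(3*d^3*r - 4*d^2*r^2 + 3*d^2 + d*r^3 - 4*d*r + r^2)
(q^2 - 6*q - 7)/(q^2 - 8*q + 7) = (q + 1)/(q - 1)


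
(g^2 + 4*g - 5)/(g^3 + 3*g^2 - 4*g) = (g + 5)/(g*(g + 4))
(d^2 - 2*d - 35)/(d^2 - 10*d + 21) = (d + 5)/(d - 3)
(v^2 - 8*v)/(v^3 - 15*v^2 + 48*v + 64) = v/(v^2 - 7*v - 8)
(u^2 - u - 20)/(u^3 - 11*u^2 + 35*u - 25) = (u + 4)/(u^2 - 6*u + 5)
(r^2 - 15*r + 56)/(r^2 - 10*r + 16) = (r - 7)/(r - 2)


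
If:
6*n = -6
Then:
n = -1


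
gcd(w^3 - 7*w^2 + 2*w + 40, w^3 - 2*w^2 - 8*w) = w^2 - 2*w - 8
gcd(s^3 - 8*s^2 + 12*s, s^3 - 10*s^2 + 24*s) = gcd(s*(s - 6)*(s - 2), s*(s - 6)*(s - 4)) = s^2 - 6*s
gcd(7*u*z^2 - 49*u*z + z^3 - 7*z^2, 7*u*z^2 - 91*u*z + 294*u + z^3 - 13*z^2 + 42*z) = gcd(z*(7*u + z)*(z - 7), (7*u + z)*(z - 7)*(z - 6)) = 7*u*z - 49*u + z^2 - 7*z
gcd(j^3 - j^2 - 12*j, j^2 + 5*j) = j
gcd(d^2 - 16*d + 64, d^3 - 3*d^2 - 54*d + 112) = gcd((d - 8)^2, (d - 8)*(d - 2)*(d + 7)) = d - 8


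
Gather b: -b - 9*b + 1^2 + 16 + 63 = 80 - 10*b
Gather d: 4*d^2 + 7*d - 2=4*d^2 + 7*d - 2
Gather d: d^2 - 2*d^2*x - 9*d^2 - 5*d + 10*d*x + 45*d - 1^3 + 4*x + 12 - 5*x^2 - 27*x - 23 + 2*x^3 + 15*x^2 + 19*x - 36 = d^2*(-2*x - 8) + d*(10*x + 40) + 2*x^3 + 10*x^2 - 4*x - 48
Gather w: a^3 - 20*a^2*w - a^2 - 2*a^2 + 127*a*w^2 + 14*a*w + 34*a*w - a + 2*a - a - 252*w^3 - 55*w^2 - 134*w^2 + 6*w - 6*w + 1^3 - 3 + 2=a^3 - 3*a^2 - 252*w^3 + w^2*(127*a - 189) + w*(-20*a^2 + 48*a)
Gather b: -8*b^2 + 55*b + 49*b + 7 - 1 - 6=-8*b^2 + 104*b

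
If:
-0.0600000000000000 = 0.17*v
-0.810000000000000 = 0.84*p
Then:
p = -0.96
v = -0.35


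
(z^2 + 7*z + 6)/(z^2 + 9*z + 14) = (z^2 + 7*z + 6)/(z^2 + 9*z + 14)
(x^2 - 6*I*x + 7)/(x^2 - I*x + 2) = (x - 7*I)/(x - 2*I)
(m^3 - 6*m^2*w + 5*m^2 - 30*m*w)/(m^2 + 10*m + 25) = m*(m - 6*w)/(m + 5)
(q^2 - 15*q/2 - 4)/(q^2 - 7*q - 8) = (q + 1/2)/(q + 1)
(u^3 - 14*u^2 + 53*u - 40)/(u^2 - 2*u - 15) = (u^2 - 9*u + 8)/(u + 3)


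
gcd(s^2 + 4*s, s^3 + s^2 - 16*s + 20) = 1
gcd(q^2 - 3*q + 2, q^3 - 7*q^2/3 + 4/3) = q^2 - 3*q + 2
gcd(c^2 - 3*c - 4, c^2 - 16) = c - 4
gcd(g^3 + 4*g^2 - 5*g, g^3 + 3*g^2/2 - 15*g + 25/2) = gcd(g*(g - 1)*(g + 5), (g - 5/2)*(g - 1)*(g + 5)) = g^2 + 4*g - 5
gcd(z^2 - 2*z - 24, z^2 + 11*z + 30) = 1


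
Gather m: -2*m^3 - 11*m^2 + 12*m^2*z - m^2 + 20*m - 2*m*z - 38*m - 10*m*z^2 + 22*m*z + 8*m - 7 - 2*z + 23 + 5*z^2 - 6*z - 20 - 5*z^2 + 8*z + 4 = -2*m^3 + m^2*(12*z - 12) + m*(-10*z^2 + 20*z - 10)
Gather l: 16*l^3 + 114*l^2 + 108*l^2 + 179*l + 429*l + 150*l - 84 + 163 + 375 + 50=16*l^3 + 222*l^2 + 758*l + 504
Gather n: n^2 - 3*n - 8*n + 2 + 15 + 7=n^2 - 11*n + 24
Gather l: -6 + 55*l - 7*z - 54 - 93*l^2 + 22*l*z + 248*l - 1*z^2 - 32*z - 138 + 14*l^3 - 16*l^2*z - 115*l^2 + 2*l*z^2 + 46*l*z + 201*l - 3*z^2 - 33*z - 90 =14*l^3 + l^2*(-16*z - 208) + l*(2*z^2 + 68*z + 504) - 4*z^2 - 72*z - 288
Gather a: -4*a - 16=-4*a - 16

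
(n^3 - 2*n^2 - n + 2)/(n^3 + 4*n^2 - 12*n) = (n^2 - 1)/(n*(n + 6))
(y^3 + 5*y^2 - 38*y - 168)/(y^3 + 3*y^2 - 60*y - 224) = (y - 6)/(y - 8)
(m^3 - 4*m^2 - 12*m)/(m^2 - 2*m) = (m^2 - 4*m - 12)/(m - 2)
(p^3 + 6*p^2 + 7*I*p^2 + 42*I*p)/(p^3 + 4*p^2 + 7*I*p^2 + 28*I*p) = (p + 6)/(p + 4)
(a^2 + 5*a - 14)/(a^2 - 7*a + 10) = (a + 7)/(a - 5)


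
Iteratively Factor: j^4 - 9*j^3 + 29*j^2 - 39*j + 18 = (j - 3)*(j^3 - 6*j^2 + 11*j - 6) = (j - 3)*(j - 1)*(j^2 - 5*j + 6) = (j - 3)^2*(j - 1)*(j - 2)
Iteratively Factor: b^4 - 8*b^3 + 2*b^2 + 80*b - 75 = (b - 5)*(b^3 - 3*b^2 - 13*b + 15) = (b - 5)*(b + 3)*(b^2 - 6*b + 5) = (b - 5)*(b - 1)*(b + 3)*(b - 5)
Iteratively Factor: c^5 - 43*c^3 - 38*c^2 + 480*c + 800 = (c - 5)*(c^4 + 5*c^3 - 18*c^2 - 128*c - 160) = (c - 5)*(c + 2)*(c^3 + 3*c^2 - 24*c - 80) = (c - 5)*(c + 2)*(c + 4)*(c^2 - c - 20) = (c - 5)*(c + 2)*(c + 4)^2*(c - 5)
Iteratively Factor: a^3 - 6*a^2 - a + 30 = (a + 2)*(a^2 - 8*a + 15) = (a - 3)*(a + 2)*(a - 5)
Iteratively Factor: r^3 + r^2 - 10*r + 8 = (r - 2)*(r^2 + 3*r - 4) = (r - 2)*(r - 1)*(r + 4)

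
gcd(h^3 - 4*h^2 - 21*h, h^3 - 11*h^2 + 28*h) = h^2 - 7*h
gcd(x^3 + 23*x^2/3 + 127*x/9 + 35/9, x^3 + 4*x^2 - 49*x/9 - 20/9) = x^2 + 16*x/3 + 5/3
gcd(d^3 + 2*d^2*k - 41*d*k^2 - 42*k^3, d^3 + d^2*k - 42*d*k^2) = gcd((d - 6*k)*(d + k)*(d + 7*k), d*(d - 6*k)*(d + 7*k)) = d^2 + d*k - 42*k^2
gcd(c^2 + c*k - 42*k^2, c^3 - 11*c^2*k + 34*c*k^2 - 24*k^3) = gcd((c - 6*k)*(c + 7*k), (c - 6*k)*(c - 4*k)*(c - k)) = c - 6*k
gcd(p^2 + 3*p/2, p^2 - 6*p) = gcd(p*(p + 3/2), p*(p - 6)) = p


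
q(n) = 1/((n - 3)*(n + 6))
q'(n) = -1/((n - 3)*(n + 6)^2) - 1/((n - 3)^2*(n + 6))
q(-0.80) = -0.05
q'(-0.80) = -0.00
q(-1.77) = -0.05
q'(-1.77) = 0.00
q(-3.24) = -0.06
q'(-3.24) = 0.01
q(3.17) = 0.64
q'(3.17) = -3.84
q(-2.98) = -0.06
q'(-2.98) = 0.01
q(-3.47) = -0.06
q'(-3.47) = 0.01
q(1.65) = -0.10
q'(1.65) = -0.06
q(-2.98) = -0.06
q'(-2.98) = 0.01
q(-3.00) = -0.06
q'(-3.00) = 0.01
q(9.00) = 0.01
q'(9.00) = 0.00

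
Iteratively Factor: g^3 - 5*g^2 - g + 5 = (g + 1)*(g^2 - 6*g + 5) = (g - 5)*(g + 1)*(g - 1)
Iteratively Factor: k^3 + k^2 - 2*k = (k - 1)*(k^2 + 2*k) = k*(k - 1)*(k + 2)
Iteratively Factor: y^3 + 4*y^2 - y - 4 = (y + 1)*(y^2 + 3*y - 4) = (y + 1)*(y + 4)*(y - 1)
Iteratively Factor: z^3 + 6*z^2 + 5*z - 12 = (z - 1)*(z^2 + 7*z + 12) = (z - 1)*(z + 4)*(z + 3)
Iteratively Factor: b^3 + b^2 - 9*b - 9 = (b + 1)*(b^2 - 9) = (b + 1)*(b + 3)*(b - 3)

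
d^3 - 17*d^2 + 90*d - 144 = (d - 8)*(d - 6)*(d - 3)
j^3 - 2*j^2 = j^2*(j - 2)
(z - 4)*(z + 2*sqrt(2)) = z^2 - 4*z + 2*sqrt(2)*z - 8*sqrt(2)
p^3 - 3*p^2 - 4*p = p*(p - 4)*(p + 1)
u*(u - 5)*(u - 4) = u^3 - 9*u^2 + 20*u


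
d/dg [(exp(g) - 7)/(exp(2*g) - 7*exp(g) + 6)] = (-(exp(g) - 7)*(2*exp(g) - 7) + exp(2*g) - 7*exp(g) + 6)*exp(g)/(exp(2*g) - 7*exp(g) + 6)^2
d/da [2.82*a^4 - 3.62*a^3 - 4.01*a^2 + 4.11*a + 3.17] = 11.28*a^3 - 10.86*a^2 - 8.02*a + 4.11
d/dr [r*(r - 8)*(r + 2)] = 3*r^2 - 12*r - 16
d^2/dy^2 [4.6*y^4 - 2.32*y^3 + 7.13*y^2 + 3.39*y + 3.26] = 55.2*y^2 - 13.92*y + 14.26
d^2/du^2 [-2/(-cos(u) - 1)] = 2*(sin(u)^2 + cos(u) + 1)/(cos(u) + 1)^3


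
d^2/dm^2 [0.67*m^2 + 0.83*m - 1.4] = 1.34000000000000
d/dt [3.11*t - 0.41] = 3.11000000000000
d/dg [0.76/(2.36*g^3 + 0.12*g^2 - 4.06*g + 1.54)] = (-5.3808*g^2 - 0.1824*g + 3.0856)/(2.36*g^3 + 0.12*g^2 - 4.06*g + 1.54)^2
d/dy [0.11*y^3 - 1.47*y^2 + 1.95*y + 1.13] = 0.33*y^2 - 2.94*y + 1.95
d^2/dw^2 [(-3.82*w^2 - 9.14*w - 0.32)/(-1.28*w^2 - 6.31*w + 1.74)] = (-7.105427357601e-15*w^4 - 31.7568*w^3 + 54.1931519999999*w^2 + 137.647104*w + 250.742008)/(2.097152*w^6 + 31.014912*w^5 + 144.341376*w^4 + 166.917799*w^3 - 196.214058*w^2 + 57.312468*w - 5.268024)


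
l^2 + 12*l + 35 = (l + 5)*(l + 7)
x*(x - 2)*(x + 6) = x^3 + 4*x^2 - 12*x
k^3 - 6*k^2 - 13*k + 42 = (k - 7)*(k - 2)*(k + 3)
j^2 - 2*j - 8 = (j - 4)*(j + 2)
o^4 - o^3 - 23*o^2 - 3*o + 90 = (o - 5)*(o - 2)*(o + 3)^2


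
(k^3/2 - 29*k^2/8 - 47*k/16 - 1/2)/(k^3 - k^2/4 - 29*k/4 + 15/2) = (8*k^3 - 58*k^2 - 47*k - 8)/(4*(4*k^3 - k^2 - 29*k + 30))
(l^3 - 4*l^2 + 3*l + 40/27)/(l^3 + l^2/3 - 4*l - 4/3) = (9*l^2 - 39*l + 40)/(9*(l^2 - 4))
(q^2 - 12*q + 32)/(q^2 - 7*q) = (q^2 - 12*q + 32)/(q*(q - 7))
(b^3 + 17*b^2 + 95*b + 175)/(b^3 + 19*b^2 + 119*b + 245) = (b + 5)/(b + 7)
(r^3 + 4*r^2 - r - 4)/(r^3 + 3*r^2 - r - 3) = (r + 4)/(r + 3)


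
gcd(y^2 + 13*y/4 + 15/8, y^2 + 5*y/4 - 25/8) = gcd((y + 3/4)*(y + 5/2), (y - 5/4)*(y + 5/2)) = y + 5/2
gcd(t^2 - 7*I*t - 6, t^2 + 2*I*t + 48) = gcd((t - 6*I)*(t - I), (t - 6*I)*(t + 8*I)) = t - 6*I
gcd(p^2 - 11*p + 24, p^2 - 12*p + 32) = p - 8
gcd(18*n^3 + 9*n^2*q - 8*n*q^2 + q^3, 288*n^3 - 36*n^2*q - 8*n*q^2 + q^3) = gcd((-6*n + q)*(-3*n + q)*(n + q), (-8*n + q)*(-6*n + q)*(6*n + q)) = -6*n + q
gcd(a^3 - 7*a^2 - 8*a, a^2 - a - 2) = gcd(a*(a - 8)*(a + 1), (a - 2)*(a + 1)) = a + 1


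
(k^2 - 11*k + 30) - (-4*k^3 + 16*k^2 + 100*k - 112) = 4*k^3 - 15*k^2 - 111*k + 142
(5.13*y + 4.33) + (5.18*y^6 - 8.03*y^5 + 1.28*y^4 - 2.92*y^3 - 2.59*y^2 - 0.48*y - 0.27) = 5.18*y^6 - 8.03*y^5 + 1.28*y^4 - 2.92*y^3 - 2.59*y^2 + 4.65*y + 4.06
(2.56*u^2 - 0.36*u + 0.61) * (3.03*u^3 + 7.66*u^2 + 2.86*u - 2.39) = 7.7568*u^5 + 18.5188*u^4 + 6.4123*u^3 - 2.4754*u^2 + 2.605*u - 1.4579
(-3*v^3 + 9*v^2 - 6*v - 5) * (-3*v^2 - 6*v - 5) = 9*v^5 - 9*v^4 - 21*v^3 + 6*v^2 + 60*v + 25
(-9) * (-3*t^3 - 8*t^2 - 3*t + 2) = 27*t^3 + 72*t^2 + 27*t - 18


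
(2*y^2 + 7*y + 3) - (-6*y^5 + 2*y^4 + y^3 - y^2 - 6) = 6*y^5 - 2*y^4 - y^3 + 3*y^2 + 7*y + 9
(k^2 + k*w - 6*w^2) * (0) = 0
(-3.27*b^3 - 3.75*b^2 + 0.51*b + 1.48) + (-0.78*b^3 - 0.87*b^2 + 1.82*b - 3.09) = -4.05*b^3 - 4.62*b^2 + 2.33*b - 1.61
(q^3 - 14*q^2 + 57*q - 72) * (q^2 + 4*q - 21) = q^5 - 10*q^4 - 20*q^3 + 450*q^2 - 1485*q + 1512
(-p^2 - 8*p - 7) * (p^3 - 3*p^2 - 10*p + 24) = -p^5 - 5*p^4 + 27*p^3 + 77*p^2 - 122*p - 168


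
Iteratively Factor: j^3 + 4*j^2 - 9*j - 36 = (j + 3)*(j^2 + j - 12) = (j + 3)*(j + 4)*(j - 3)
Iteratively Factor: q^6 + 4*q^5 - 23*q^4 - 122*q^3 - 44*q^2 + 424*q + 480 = (q - 5)*(q^5 + 9*q^4 + 22*q^3 - 12*q^2 - 104*q - 96) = (q - 5)*(q + 2)*(q^4 + 7*q^3 + 8*q^2 - 28*q - 48) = (q - 5)*(q - 2)*(q + 2)*(q^3 + 9*q^2 + 26*q + 24) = (q - 5)*(q - 2)*(q + 2)*(q + 4)*(q^2 + 5*q + 6) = (q - 5)*(q - 2)*(q + 2)*(q + 3)*(q + 4)*(q + 2)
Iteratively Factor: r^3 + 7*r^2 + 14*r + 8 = (r + 1)*(r^2 + 6*r + 8) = (r + 1)*(r + 2)*(r + 4)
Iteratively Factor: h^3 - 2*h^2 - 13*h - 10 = (h + 2)*(h^2 - 4*h - 5) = (h + 1)*(h + 2)*(h - 5)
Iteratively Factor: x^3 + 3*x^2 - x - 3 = (x + 1)*(x^2 + 2*x - 3) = (x + 1)*(x + 3)*(x - 1)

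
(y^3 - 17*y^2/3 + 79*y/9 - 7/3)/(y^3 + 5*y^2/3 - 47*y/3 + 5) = (y - 7/3)/(y + 5)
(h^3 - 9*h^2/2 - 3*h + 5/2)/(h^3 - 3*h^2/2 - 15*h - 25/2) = (2*h - 1)/(2*h + 5)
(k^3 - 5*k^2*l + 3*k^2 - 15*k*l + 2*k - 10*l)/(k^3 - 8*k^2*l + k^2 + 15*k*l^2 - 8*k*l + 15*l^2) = (k + 2)/(k - 3*l)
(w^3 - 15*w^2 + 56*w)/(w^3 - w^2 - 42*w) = (w - 8)/(w + 6)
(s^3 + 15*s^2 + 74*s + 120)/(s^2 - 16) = (s^2 + 11*s + 30)/(s - 4)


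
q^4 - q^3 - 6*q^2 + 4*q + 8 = (q - 2)^2*(q + 1)*(q + 2)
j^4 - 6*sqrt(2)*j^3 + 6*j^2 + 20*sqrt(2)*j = j*(j - 5*sqrt(2))*(j - 2*sqrt(2))*(j + sqrt(2))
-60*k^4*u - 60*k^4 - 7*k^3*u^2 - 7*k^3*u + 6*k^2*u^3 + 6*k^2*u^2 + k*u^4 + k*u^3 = (-3*k + u)*(4*k + u)*(5*k + u)*(k*u + k)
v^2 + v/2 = v*(v + 1/2)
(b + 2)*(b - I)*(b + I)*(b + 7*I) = b^4 + 2*b^3 + 7*I*b^3 + b^2 + 14*I*b^2 + 2*b + 7*I*b + 14*I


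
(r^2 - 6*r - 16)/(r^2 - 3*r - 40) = (r + 2)/(r + 5)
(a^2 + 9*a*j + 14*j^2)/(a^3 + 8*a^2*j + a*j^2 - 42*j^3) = (a + 2*j)/(a^2 + a*j - 6*j^2)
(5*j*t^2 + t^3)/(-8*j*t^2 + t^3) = (5*j + t)/(-8*j + t)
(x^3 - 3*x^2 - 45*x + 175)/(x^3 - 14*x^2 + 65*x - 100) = (x + 7)/(x - 4)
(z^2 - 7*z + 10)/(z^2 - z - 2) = (z - 5)/(z + 1)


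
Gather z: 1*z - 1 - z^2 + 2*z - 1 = -z^2 + 3*z - 2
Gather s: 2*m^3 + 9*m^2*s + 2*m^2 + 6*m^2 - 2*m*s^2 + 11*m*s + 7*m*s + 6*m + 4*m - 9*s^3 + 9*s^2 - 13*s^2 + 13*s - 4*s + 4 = 2*m^3 + 8*m^2 + 10*m - 9*s^3 + s^2*(-2*m - 4) + s*(9*m^2 + 18*m + 9) + 4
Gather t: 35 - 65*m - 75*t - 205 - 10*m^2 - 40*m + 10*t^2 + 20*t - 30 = -10*m^2 - 105*m + 10*t^2 - 55*t - 200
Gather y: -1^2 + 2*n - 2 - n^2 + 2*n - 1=-n^2 + 4*n - 4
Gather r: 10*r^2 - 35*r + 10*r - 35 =10*r^2 - 25*r - 35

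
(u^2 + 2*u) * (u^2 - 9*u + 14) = u^4 - 7*u^3 - 4*u^2 + 28*u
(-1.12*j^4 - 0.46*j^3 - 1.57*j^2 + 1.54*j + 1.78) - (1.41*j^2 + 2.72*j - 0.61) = -1.12*j^4 - 0.46*j^3 - 2.98*j^2 - 1.18*j + 2.39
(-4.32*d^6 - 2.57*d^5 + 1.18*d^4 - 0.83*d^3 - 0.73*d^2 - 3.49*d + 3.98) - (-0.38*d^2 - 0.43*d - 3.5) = -4.32*d^6 - 2.57*d^5 + 1.18*d^4 - 0.83*d^3 - 0.35*d^2 - 3.06*d + 7.48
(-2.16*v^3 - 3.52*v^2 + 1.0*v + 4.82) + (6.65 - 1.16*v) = -2.16*v^3 - 3.52*v^2 - 0.16*v + 11.47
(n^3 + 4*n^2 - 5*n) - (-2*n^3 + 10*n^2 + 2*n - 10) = 3*n^3 - 6*n^2 - 7*n + 10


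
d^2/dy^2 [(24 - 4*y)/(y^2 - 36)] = -8/(y^3 + 18*y^2 + 108*y + 216)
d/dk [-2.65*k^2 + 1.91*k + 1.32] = 1.91 - 5.3*k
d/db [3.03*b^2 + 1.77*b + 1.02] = 6.06*b + 1.77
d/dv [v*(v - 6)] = 2*v - 6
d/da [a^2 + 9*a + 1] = 2*a + 9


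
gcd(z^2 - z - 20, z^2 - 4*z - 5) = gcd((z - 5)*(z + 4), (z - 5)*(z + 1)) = z - 5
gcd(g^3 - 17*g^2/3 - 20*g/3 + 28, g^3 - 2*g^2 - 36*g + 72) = g^2 - 8*g + 12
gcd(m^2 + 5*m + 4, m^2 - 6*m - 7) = m + 1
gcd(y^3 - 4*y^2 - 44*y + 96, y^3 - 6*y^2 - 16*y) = y - 8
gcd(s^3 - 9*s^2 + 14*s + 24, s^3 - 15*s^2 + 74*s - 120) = s^2 - 10*s + 24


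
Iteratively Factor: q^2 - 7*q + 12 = (q - 4)*(q - 3)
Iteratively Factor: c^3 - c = (c)*(c^2 - 1) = c*(c + 1)*(c - 1)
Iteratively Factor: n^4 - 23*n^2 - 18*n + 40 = (n + 4)*(n^3 - 4*n^2 - 7*n + 10) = (n - 5)*(n + 4)*(n^2 + n - 2) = (n - 5)*(n + 2)*(n + 4)*(n - 1)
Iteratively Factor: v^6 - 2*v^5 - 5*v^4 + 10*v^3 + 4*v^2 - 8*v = (v)*(v^5 - 2*v^4 - 5*v^3 + 10*v^2 + 4*v - 8) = v*(v + 1)*(v^4 - 3*v^3 - 2*v^2 + 12*v - 8) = v*(v - 1)*(v + 1)*(v^3 - 2*v^2 - 4*v + 8) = v*(v - 1)*(v + 1)*(v + 2)*(v^2 - 4*v + 4) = v*(v - 2)*(v - 1)*(v + 1)*(v + 2)*(v - 2)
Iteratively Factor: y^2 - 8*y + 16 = (y - 4)*(y - 4)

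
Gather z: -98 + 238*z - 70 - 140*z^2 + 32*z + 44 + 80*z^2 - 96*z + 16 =-60*z^2 + 174*z - 108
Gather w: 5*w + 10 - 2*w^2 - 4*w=-2*w^2 + w + 10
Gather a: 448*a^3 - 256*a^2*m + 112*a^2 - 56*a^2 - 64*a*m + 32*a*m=448*a^3 + a^2*(56 - 256*m) - 32*a*m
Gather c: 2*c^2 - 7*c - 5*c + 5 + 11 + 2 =2*c^2 - 12*c + 18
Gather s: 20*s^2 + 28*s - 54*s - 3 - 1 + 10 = 20*s^2 - 26*s + 6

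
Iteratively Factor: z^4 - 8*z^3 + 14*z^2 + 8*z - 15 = (z - 3)*(z^3 - 5*z^2 - z + 5) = (z - 5)*(z - 3)*(z^2 - 1) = (z - 5)*(z - 3)*(z + 1)*(z - 1)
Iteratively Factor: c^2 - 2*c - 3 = (c + 1)*(c - 3)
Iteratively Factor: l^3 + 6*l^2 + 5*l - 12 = (l + 4)*(l^2 + 2*l - 3) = (l - 1)*(l + 4)*(l + 3)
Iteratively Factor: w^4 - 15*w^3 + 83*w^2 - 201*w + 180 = (w - 4)*(w^3 - 11*w^2 + 39*w - 45) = (w - 4)*(w - 3)*(w^2 - 8*w + 15) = (w - 4)*(w - 3)^2*(w - 5)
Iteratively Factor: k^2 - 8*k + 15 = (k - 3)*(k - 5)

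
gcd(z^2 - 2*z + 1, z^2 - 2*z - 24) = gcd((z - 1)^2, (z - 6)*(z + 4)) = 1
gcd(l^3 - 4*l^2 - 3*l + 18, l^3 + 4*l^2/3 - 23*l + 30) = l - 3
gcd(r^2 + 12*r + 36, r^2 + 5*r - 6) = r + 6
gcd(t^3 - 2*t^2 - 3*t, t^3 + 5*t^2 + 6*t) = t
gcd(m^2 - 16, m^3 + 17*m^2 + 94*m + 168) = m + 4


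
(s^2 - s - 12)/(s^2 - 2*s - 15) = (s - 4)/(s - 5)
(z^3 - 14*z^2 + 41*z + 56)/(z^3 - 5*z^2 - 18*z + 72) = (z^3 - 14*z^2 + 41*z + 56)/(z^3 - 5*z^2 - 18*z + 72)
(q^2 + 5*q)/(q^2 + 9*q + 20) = q/(q + 4)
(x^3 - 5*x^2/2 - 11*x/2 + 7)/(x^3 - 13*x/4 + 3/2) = 2*(2*x^2 - 9*x + 7)/(4*x^2 - 8*x + 3)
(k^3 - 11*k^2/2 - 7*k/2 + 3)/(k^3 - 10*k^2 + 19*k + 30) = (k - 1/2)/(k - 5)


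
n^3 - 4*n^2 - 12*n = n*(n - 6)*(n + 2)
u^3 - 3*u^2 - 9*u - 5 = (u - 5)*(u + 1)^2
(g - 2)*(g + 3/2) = g^2 - g/2 - 3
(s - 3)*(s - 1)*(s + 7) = s^3 + 3*s^2 - 25*s + 21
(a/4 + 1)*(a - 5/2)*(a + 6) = a^3/4 + 15*a^2/8 - a/4 - 15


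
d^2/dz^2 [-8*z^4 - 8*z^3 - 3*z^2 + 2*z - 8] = -96*z^2 - 48*z - 6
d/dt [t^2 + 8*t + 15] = 2*t + 8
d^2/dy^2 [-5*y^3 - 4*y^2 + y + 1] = -30*y - 8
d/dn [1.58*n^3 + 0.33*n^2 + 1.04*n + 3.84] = 4.74*n^2 + 0.66*n + 1.04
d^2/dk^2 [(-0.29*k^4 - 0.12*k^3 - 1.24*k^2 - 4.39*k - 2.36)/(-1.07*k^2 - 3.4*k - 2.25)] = (0.664042*k^6 + 6.33012*k^5 + 24.30345*k^4 + 38.722582*k^3 + 21.425484*k^2 - 8.25447000000003*k - 11.4122)/(1.225043*k^6 + 11.67798*k^5 + 44.835675*k^4 + 88.417*k^3 + 94.280625*k^2 + 51.6375*k + 11.390625)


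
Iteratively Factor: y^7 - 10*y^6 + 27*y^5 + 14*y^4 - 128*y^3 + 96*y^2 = (y)*(y^6 - 10*y^5 + 27*y^4 + 14*y^3 - 128*y^2 + 96*y) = y*(y - 1)*(y^5 - 9*y^4 + 18*y^3 + 32*y^2 - 96*y) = y*(y - 3)*(y - 1)*(y^4 - 6*y^3 + 32*y) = y^2*(y - 3)*(y - 1)*(y^3 - 6*y^2 + 32) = y^2*(y - 4)*(y - 3)*(y - 1)*(y^2 - 2*y - 8) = y^2*(y - 4)*(y - 3)*(y - 1)*(y + 2)*(y - 4)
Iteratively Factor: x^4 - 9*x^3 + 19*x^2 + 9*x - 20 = (x - 1)*(x^3 - 8*x^2 + 11*x + 20) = (x - 4)*(x - 1)*(x^2 - 4*x - 5) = (x - 4)*(x - 1)*(x + 1)*(x - 5)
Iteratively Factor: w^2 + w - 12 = (w - 3)*(w + 4)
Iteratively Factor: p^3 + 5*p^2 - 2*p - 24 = (p + 3)*(p^2 + 2*p - 8) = (p - 2)*(p + 3)*(p + 4)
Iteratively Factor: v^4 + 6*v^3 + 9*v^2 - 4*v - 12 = (v + 3)*(v^3 + 3*v^2 - 4) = (v + 2)*(v + 3)*(v^2 + v - 2) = (v + 2)^2*(v + 3)*(v - 1)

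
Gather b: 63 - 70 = -7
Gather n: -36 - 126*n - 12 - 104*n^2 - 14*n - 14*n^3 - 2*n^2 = -14*n^3 - 106*n^2 - 140*n - 48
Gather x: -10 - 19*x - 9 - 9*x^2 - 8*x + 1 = -9*x^2 - 27*x - 18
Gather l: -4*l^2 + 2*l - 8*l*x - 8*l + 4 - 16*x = -4*l^2 + l*(-8*x - 6) - 16*x + 4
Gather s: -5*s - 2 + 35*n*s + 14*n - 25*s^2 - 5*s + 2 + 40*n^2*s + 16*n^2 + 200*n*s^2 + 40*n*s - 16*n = 16*n^2 - 2*n + s^2*(200*n - 25) + s*(40*n^2 + 75*n - 10)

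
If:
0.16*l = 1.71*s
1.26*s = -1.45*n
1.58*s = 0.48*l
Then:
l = 0.00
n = 0.00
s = 0.00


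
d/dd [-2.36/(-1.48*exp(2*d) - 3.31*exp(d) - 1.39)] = (-6.9856*exp(d) - 7.8116)*exp(d)/(1.48*exp(2*d) + 3.31*exp(d) + 1.39)^2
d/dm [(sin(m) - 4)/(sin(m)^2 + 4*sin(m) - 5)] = (8*sin(m) + cos(m)^2 + 10)*cos(m)/(sin(m)^2 + 4*sin(m) - 5)^2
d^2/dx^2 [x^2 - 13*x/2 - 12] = 2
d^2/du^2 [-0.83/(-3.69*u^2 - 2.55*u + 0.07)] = (-22.602726*u^2 - 15.61977*u + 0.83*(7.38*u + 2.55)*(14.76*u + 5.1) + 0.428778)/(3.69*u^2 + 2.55*u - 0.07)^3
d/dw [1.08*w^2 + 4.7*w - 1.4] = 2.16*w + 4.7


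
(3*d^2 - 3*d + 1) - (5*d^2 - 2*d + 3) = -2*d^2 - d - 2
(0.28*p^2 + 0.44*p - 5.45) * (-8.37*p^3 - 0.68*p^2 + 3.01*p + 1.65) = -2.3436*p^5 - 3.8732*p^4 + 46.1601*p^3 + 5.4924*p^2 - 15.6785*p - 8.9925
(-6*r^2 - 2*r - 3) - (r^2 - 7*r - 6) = -7*r^2 + 5*r + 3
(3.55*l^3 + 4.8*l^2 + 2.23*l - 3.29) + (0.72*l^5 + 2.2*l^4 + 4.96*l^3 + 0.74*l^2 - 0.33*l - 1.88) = 0.72*l^5 + 2.2*l^4 + 8.51*l^3 + 5.54*l^2 + 1.9*l - 5.17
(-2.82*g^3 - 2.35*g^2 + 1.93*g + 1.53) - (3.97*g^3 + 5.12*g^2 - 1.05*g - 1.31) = -6.79*g^3 - 7.47*g^2 + 2.98*g + 2.84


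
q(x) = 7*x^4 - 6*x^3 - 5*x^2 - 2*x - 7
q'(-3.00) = -890.00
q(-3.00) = 683.00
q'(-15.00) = -98402.00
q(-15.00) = 373523.00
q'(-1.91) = -243.67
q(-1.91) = 113.55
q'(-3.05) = -933.38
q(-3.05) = 728.58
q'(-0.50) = -5.00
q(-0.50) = -6.06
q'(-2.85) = -767.88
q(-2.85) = 558.81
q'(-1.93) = -251.04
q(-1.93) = 118.49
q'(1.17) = 6.50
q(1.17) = -12.68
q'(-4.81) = -3486.32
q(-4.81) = 4301.60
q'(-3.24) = -1110.90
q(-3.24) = 922.46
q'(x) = 28*x^3 - 18*x^2 - 10*x - 2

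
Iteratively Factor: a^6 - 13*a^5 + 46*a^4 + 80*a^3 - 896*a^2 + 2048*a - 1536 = (a - 4)*(a^5 - 9*a^4 + 10*a^3 + 120*a^2 - 416*a + 384) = (a - 4)^2*(a^4 - 5*a^3 - 10*a^2 + 80*a - 96) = (a - 4)^2*(a + 4)*(a^3 - 9*a^2 + 26*a - 24) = (a - 4)^3*(a + 4)*(a^2 - 5*a + 6) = (a - 4)^3*(a - 3)*(a + 4)*(a - 2)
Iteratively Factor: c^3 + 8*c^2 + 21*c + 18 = (c + 2)*(c^2 + 6*c + 9) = (c + 2)*(c + 3)*(c + 3)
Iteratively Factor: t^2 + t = (t + 1)*(t)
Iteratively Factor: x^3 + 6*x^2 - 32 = (x + 4)*(x^2 + 2*x - 8) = (x - 2)*(x + 4)*(x + 4)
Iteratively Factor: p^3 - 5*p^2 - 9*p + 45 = (p - 3)*(p^2 - 2*p - 15) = (p - 3)*(p + 3)*(p - 5)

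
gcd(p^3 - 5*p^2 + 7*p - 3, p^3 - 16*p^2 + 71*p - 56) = p - 1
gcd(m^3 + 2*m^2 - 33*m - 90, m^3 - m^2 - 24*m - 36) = m^2 - 3*m - 18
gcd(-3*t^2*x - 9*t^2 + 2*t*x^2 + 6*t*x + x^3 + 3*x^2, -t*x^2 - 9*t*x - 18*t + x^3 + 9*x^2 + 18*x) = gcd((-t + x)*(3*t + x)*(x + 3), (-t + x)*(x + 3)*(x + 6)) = -t*x - 3*t + x^2 + 3*x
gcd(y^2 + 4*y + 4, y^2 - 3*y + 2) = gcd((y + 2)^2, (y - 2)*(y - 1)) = 1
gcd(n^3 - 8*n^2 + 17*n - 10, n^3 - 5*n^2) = n - 5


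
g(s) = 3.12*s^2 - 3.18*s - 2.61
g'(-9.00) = -59.34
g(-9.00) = 278.73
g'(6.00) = 34.26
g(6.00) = 90.63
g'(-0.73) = -7.74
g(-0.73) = 1.37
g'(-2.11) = -16.35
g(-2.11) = 17.99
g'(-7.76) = -51.60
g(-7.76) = 209.95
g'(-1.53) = -12.73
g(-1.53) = 9.56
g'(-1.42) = -12.04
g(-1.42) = 8.20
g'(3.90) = 21.16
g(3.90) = 32.44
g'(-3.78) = -26.77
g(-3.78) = 53.99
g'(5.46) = 30.89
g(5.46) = 73.04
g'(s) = 6.24*s - 3.18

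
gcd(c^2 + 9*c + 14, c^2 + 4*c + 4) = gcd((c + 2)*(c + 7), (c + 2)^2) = c + 2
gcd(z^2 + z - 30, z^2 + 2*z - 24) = z + 6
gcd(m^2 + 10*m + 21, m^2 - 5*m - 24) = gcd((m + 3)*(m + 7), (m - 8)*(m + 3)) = m + 3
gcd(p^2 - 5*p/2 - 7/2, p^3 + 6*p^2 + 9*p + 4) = p + 1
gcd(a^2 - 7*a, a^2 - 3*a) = a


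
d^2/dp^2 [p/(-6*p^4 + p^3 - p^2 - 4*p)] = 2*(-216*p^4 + 48*p^3 - 21*p^2 + 75*p - 5)/(216*p^9 - 108*p^8 + 126*p^7 + 395*p^6 - 123*p^5 + 153*p^4 + 265*p^3 - 36*p^2 + 48*p + 64)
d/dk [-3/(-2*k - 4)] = -3/(2*(k + 2)^2)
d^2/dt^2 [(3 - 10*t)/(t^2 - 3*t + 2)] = 2*(-(2*t - 3)^2*(10*t - 3) + 3*(10*t - 11)*(t^2 - 3*t + 2))/(t^2 - 3*t + 2)^3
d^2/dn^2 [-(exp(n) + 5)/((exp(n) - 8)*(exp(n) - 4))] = (-exp(4*n) - 32*exp(3*n) + 372*exp(2*n) - 464*exp(n) - 2944)*exp(n)/(exp(6*n) - 36*exp(5*n) + 528*exp(4*n) - 4032*exp(3*n) + 16896*exp(2*n) - 36864*exp(n) + 32768)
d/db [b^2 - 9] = 2*b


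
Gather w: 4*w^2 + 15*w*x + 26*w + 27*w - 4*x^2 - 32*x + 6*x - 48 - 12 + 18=4*w^2 + w*(15*x + 53) - 4*x^2 - 26*x - 42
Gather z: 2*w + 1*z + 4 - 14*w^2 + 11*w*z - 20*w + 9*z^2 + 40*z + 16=-14*w^2 - 18*w + 9*z^2 + z*(11*w + 41) + 20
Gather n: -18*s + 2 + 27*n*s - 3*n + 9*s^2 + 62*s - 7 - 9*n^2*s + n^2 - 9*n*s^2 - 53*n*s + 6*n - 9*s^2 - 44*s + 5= n^2*(1 - 9*s) + n*(-9*s^2 - 26*s + 3)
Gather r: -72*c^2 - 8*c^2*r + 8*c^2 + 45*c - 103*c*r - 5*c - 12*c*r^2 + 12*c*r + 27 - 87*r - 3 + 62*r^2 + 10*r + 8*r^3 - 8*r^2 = -64*c^2 + 40*c + 8*r^3 + r^2*(54 - 12*c) + r*(-8*c^2 - 91*c - 77) + 24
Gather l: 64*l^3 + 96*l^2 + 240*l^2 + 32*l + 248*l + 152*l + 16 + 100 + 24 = 64*l^3 + 336*l^2 + 432*l + 140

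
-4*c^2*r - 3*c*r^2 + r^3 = r*(-4*c + r)*(c + r)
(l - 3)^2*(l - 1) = l^3 - 7*l^2 + 15*l - 9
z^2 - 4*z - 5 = (z - 5)*(z + 1)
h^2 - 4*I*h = h*(h - 4*I)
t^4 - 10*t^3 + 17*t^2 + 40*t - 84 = (t - 7)*(t - 3)*(t - 2)*(t + 2)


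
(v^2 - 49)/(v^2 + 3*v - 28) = (v - 7)/(v - 4)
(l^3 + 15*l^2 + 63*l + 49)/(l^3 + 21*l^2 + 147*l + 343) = (l + 1)/(l + 7)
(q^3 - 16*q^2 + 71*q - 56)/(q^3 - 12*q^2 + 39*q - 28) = (q - 8)/(q - 4)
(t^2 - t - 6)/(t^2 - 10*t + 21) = (t + 2)/(t - 7)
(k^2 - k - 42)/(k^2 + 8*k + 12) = (k - 7)/(k + 2)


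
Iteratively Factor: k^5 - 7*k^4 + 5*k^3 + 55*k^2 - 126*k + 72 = (k - 3)*(k^4 - 4*k^3 - 7*k^2 + 34*k - 24) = (k - 4)*(k - 3)*(k^3 - 7*k + 6) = (k - 4)*(k - 3)*(k - 2)*(k^2 + 2*k - 3) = (k - 4)*(k - 3)*(k - 2)*(k - 1)*(k + 3)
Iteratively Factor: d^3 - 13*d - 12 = (d + 3)*(d^2 - 3*d - 4) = (d + 1)*(d + 3)*(d - 4)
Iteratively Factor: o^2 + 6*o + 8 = (o + 2)*(o + 4)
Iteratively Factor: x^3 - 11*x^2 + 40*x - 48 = (x - 3)*(x^2 - 8*x + 16) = (x - 4)*(x - 3)*(x - 4)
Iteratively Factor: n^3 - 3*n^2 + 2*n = (n)*(n^2 - 3*n + 2) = n*(n - 1)*(n - 2)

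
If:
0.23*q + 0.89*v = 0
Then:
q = -3.8695652173913*v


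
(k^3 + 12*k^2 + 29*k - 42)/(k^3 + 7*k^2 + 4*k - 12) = (k + 7)/(k + 2)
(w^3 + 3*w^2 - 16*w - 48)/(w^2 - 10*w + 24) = (w^2 + 7*w + 12)/(w - 6)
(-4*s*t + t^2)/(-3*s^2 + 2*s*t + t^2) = t*(-4*s + t)/(-3*s^2 + 2*s*t + t^2)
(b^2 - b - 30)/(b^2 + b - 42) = (b + 5)/(b + 7)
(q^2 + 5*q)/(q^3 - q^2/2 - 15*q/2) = 2*(q + 5)/(2*q^2 - q - 15)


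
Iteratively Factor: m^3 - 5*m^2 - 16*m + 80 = (m - 5)*(m^2 - 16) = (m - 5)*(m + 4)*(m - 4)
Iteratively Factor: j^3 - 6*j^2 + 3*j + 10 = (j - 5)*(j^2 - j - 2) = (j - 5)*(j - 2)*(j + 1)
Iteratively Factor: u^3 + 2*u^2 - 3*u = (u - 1)*(u^2 + 3*u) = (u - 1)*(u + 3)*(u)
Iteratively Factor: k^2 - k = (k - 1)*(k)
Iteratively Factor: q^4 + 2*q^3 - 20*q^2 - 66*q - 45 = (q + 3)*(q^3 - q^2 - 17*q - 15) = (q + 3)^2*(q^2 - 4*q - 5) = (q + 1)*(q + 3)^2*(q - 5)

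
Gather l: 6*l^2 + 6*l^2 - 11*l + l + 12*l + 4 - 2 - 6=12*l^2 + 2*l - 4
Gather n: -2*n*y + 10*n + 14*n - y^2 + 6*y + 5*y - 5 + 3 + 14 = n*(24 - 2*y) - y^2 + 11*y + 12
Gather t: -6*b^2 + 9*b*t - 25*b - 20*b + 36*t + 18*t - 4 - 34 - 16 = -6*b^2 - 45*b + t*(9*b + 54) - 54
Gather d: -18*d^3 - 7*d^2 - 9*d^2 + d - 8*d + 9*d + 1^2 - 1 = -18*d^3 - 16*d^2 + 2*d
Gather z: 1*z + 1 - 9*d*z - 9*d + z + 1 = -9*d + z*(2 - 9*d) + 2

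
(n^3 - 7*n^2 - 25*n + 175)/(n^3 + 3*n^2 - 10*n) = (n^2 - 12*n + 35)/(n*(n - 2))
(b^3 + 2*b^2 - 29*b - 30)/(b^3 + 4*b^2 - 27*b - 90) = (b + 1)/(b + 3)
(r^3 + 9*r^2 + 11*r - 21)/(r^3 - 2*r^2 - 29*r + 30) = (r^2 + 10*r + 21)/(r^2 - r - 30)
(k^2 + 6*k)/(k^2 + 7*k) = (k + 6)/(k + 7)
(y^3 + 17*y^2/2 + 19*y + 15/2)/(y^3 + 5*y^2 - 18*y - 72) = (2*y^2 + 11*y + 5)/(2*(y^2 + 2*y - 24))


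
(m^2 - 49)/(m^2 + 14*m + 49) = (m - 7)/(m + 7)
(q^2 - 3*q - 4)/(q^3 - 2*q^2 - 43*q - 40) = (q - 4)/(q^2 - 3*q - 40)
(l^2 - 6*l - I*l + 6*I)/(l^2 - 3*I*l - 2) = (l - 6)/(l - 2*I)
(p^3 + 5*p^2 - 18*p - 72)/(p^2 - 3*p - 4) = (p^2 + 9*p + 18)/(p + 1)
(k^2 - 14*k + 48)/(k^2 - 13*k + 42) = (k - 8)/(k - 7)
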